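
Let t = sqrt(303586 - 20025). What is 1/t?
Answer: sqrt(283561)/283561 ≈ 0.0018779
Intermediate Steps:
t = sqrt(283561) ≈ 532.50
1/t = 1/(sqrt(283561)) = sqrt(283561)/283561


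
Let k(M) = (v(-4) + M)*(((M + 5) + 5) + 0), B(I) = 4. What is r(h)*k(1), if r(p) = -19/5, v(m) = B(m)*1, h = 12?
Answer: -209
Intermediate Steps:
v(m) = 4 (v(m) = 4*1 = 4)
r(p) = -19/5 (r(p) = -19*1/5 = -19/5)
k(M) = (4 + M)*(10 + M) (k(M) = (4 + M)*(((M + 5) + 5) + 0) = (4 + M)*(((5 + M) + 5) + 0) = (4 + M)*((10 + M) + 0) = (4 + M)*(10 + M))
r(h)*k(1) = -19*(40 + 1**2 + 14*1)/5 = -19*(40 + 1 + 14)/5 = -19/5*55 = -209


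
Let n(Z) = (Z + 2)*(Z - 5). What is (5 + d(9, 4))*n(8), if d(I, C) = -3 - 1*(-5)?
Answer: 210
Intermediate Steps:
d(I, C) = 2 (d(I, C) = -3 + 5 = 2)
n(Z) = (-5 + Z)*(2 + Z) (n(Z) = (2 + Z)*(-5 + Z) = (-5 + Z)*(2 + Z))
(5 + d(9, 4))*n(8) = (5 + 2)*(-10 + 8² - 3*8) = 7*(-10 + 64 - 24) = 7*30 = 210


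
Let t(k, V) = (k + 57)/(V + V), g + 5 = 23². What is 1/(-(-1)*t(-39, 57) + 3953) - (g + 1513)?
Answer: -152999051/75110 ≈ -2037.0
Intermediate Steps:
g = 524 (g = -5 + 23² = -5 + 529 = 524)
t(k, V) = (57 + k)/(2*V) (t(k, V) = (57 + k)/((2*V)) = (57 + k)*(1/(2*V)) = (57 + k)/(2*V))
1/(-(-1)*t(-39, 57) + 3953) - (g + 1513) = 1/(-(-1)*(½)*(57 - 39)/57 + 3953) - (524 + 1513) = 1/(-(-1)*(½)*(1/57)*18 + 3953) - 1*2037 = 1/(-(-1)*3/19 + 3953) - 2037 = 1/(-1*(-3/19) + 3953) - 2037 = 1/(3/19 + 3953) - 2037 = 1/(75110/19) - 2037 = 19/75110 - 2037 = -152999051/75110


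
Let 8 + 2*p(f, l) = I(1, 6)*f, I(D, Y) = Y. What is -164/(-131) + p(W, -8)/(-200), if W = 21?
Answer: 25071/26200 ≈ 0.95691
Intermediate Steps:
p(f, l) = -4 + 3*f (p(f, l) = -4 + (6*f)/2 = -4 + 3*f)
-164/(-131) + p(W, -8)/(-200) = -164/(-131) + (-4 + 3*21)/(-200) = -164*(-1/131) + (-4 + 63)*(-1/200) = 164/131 + 59*(-1/200) = 164/131 - 59/200 = 25071/26200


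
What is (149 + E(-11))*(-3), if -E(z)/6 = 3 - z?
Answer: -195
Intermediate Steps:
E(z) = -18 + 6*z (E(z) = -6*(3 - z) = -18 + 6*z)
(149 + E(-11))*(-3) = (149 + (-18 + 6*(-11)))*(-3) = (149 + (-18 - 66))*(-3) = (149 - 84)*(-3) = 65*(-3) = -195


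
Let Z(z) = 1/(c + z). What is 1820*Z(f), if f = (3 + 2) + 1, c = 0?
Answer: 910/3 ≈ 303.33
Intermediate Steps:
f = 6 (f = 5 + 1 = 6)
Z(z) = 1/z (Z(z) = 1/(0 + z) = 1/z)
1820*Z(f) = 1820/6 = 1820*(⅙) = 910/3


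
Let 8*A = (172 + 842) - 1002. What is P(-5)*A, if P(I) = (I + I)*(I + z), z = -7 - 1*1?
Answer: 195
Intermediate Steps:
A = 3/2 (A = ((172 + 842) - 1002)/8 = (1014 - 1002)/8 = (1/8)*12 = 3/2 ≈ 1.5000)
z = -8 (z = -7 - 1 = -8)
P(I) = 2*I*(-8 + I) (P(I) = (I + I)*(I - 8) = (2*I)*(-8 + I) = 2*I*(-8 + I))
P(-5)*A = (2*(-5)*(-8 - 5))*(3/2) = (2*(-5)*(-13))*(3/2) = 130*(3/2) = 195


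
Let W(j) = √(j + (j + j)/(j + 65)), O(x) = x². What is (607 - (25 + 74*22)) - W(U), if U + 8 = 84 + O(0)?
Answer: -1046 - 2*√383097/141 ≈ -1054.8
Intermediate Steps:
U = 76 (U = -8 + (84 + 0²) = -8 + (84 + 0) = -8 + 84 = 76)
W(j) = √(j + 2*j/(65 + j)) (W(j) = √(j + (2*j)/(65 + j)) = √(j + 2*j/(65 + j)))
(607 - (25 + 74*22)) - W(U) = (607 - (25 + 74*22)) - √(76*(67 + 76)/(65 + 76)) = (607 - (25 + 1628)) - √(76*143/141) = (607 - 1*1653) - √(76*(1/141)*143) = (607 - 1653) - √(10868/141) = -1046 - 2*√383097/141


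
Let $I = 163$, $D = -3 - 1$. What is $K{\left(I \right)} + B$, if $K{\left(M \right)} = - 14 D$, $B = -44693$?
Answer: $-44637$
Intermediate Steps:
$D = -4$
$K{\left(M \right)} = 56$ ($K{\left(M \right)} = \left(-14\right) \left(-4\right) = 56$)
$K{\left(I \right)} + B = 56 - 44693 = -44637$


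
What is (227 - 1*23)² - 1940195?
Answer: -1898579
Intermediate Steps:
(227 - 1*23)² - 1940195 = (227 - 23)² - 1940195 = 204² - 1940195 = 41616 - 1940195 = -1898579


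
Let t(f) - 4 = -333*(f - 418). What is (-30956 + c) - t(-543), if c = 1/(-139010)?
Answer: -48788756731/139010 ≈ -3.5097e+5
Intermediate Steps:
c = -1/139010 ≈ -7.1937e-6
t(f) = 139198 - 333*f (t(f) = 4 - 333*(f - 418) = 4 - 333*(-418 + f) = 4 + (139194 - 333*f) = 139198 - 333*f)
(-30956 + c) - t(-543) = (-30956 - 1/139010) - (139198 - 333*(-543)) = -4303193561/139010 - (139198 + 180819) = -4303193561/139010 - 1*320017 = -4303193561/139010 - 320017 = -48788756731/139010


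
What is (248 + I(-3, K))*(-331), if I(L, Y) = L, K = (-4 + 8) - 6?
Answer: -81095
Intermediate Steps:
K = -2 (K = 4 - 6 = -2)
(248 + I(-3, K))*(-331) = (248 - 3)*(-331) = 245*(-331) = -81095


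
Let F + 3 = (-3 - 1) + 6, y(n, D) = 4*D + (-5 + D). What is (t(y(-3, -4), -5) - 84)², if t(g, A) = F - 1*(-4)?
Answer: 6561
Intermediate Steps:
y(n, D) = -5 + 5*D
F = -1 (F = -3 + ((-3 - 1) + 6) = -3 + (-4 + 6) = -3 + 2 = -1)
t(g, A) = 3 (t(g, A) = -1 - 1*(-4) = -1 + 4 = 3)
(t(y(-3, -4), -5) - 84)² = (3 - 84)² = (-81)² = 6561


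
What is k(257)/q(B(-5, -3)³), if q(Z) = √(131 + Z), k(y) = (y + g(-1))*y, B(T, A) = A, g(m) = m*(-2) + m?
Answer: 33153*√26/26 ≈ 6501.8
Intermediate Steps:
g(m) = -m (g(m) = -2*m + m = -m)
k(y) = y*(1 + y) (k(y) = (y - 1*(-1))*y = (y + 1)*y = (1 + y)*y = y*(1 + y))
k(257)/q(B(-5, -3)³) = (257*(1 + 257))/(√(131 + (-3)³)) = (257*258)/(√(131 - 27)) = 66306/(√104) = 66306/((2*√26)) = 66306*(√26/52) = 33153*√26/26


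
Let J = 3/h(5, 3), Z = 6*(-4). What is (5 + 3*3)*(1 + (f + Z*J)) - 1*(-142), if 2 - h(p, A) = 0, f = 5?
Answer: -278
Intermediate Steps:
h(p, A) = 2 (h(p, A) = 2 - 1*0 = 2 + 0 = 2)
Z = -24
J = 3/2 ≈ 1.5000
(5 + 3*3)*(1 + (f + Z*J)) - 1*(-142) = (5 + 3*3)*(1 + (5 - 24*3/2)) - 1*(-142) = (5 + 9)*(1 + (5 - 36)) + 142 = 14*(1 - 31) + 142 = 14*(-30) + 142 = -420 + 142 = -278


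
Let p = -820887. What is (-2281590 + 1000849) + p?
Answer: -2101628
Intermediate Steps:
(-2281590 + 1000849) + p = (-2281590 + 1000849) - 820887 = -1280741 - 820887 = -2101628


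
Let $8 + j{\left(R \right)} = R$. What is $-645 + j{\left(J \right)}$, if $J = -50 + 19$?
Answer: $-684$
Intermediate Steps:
$J = -31$
$j{\left(R \right)} = -8 + R$
$-645 + j{\left(J \right)} = -645 - 39 = -684$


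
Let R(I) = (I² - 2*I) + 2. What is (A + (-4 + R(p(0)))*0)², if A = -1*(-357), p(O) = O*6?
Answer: 127449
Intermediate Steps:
p(O) = 6*O
R(I) = 2 + I² - 2*I
A = 357
(A + (-4 + R(p(0)))*0)² = (357 + (-4 + (2 + (6*0)² - 12*0))*0)² = (357 + (-4 + (2 + 0² - 2*0))*0)² = (357 + (-4 + (2 + 0 + 0))*0)² = (357 + (-4 + 2)*0)² = (357 - 2*0)² = (357 + 0)² = 357² = 127449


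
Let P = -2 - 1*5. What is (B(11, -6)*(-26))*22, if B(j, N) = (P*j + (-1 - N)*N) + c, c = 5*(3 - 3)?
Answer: 61204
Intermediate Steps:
P = -7 (P = -2 - 5 = -7)
c = 0 (c = 5*0 = 0)
B(j, N) = -7*j + N*(-1 - N) (B(j, N) = (-7*j + (-1 - N)*N) + 0 = (-7*j + N*(-1 - N)) + 0 = -7*j + N*(-1 - N))
(B(11, -6)*(-26))*22 = ((-1*(-6) - 1*(-6)² - 7*11)*(-26))*22 = ((6 - 1*36 - 77)*(-26))*22 = ((6 - 36 - 77)*(-26))*22 = -107*(-26)*22 = 2782*22 = 61204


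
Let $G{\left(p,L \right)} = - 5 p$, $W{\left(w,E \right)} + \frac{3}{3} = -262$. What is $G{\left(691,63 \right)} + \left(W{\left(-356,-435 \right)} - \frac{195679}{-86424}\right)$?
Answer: $- \frac{321128753}{86424} \approx -3715.7$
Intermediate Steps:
$W{\left(w,E \right)} = -263$ ($W{\left(w,E \right)} = -1 - 262 = -263$)
$G{\left(691,63 \right)} + \left(W{\left(-356,-435 \right)} - \frac{195679}{-86424}\right) = \left(-5\right) 691 - \left(263 + \frac{195679}{-86424}\right) = -3455 - \left(263 + 195679 \left(- \frac{1}{86424}\right)\right) = -3455 - \frac{22533833}{86424} = - \frac{321128753}{86424}$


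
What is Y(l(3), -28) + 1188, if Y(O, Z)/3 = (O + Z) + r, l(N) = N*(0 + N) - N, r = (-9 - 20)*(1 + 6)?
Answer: 513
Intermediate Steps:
r = -203 (r = -29*7 = -203)
l(N) = N² - N (l(N) = N*N - N = N² - N)
Y(O, Z) = -609 + 3*O + 3*Z (Y(O, Z) = 3*((O + Z) - 203) = 3*(-203 + O + Z) = -609 + 3*O + 3*Z)
Y(l(3), -28) + 1188 = (-609 + 3*(3*(-1 + 3)) + 3*(-28)) + 1188 = (-609 + 3*(3*2) - 84) + 1188 = (-609 + 3*6 - 84) + 1188 = (-609 + 18 - 84) + 1188 = -675 + 1188 = 513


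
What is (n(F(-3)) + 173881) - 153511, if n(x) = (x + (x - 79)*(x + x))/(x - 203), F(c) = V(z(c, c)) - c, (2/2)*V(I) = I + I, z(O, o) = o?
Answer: 4195731/206 ≈ 20368.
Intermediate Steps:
V(I) = 2*I (V(I) = I + I = 2*I)
F(c) = c (F(c) = 2*c - c = c)
n(x) = (x + 2*x*(-79 + x))/(-203 + x) (n(x) = (x + (-79 + x)*(2*x))/(-203 + x) = (x + 2*x*(-79 + x))/(-203 + x))
(n(F(-3)) + 173881) - 153511 = (-3*(-157 + 2*(-3))/(-203 - 3) + 173881) - 153511 = (-3*(-157 - 6)/(-206) + 173881) - 153511 = (-3*(-1/206)*(-163) + 173881) - 153511 = (-489/206 + 173881) - 153511 = 35818997/206 - 153511 = 4195731/206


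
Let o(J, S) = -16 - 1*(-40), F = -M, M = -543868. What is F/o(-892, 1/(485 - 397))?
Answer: 135967/6 ≈ 22661.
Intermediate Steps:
F = 543868 (F = -1*(-543868) = 543868)
o(J, S) = 24 (o(J, S) = -16 + 40 = 24)
F/o(-892, 1/(485 - 397)) = 543868/24 = 543868*(1/24) = 135967/6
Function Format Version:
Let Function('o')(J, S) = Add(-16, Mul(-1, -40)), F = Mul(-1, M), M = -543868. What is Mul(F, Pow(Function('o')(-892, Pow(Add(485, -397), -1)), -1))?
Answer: Rational(135967, 6) ≈ 22661.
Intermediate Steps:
F = 543868 (F = Mul(-1, -543868) = 543868)
Function('o')(J, S) = 24 (Function('o')(J, S) = Add(-16, 40) = 24)
Mul(F, Pow(Function('o')(-892, Pow(Add(485, -397), -1)), -1)) = Mul(543868, Pow(24, -1)) = Mul(543868, Rational(1, 24)) = Rational(135967, 6)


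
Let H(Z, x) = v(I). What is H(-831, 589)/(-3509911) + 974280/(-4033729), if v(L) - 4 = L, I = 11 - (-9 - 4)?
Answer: -3419749033492/14158029788119 ≈ -0.24154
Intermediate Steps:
I = 24 (I = 11 - 1*(-13) = 11 + 13 = 24)
v(L) = 4 + L
H(Z, x) = 28 (H(Z, x) = 4 + 24 = 28)
H(-831, 589)/(-3509911) + 974280/(-4033729) = 28/(-3509911) + 974280/(-4033729) = 28*(-1/3509911) + 974280*(-1/4033729) = -28/3509911 - 974280/4033729 = -3419749033492/14158029788119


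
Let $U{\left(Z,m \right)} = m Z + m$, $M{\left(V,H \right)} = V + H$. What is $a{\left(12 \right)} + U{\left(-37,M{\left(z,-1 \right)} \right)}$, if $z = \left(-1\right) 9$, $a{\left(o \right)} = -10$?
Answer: $350$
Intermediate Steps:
$z = -9$
$M{\left(V,H \right)} = H + V$
$U{\left(Z,m \right)} = m + Z m$ ($U{\left(Z,m \right)} = Z m + m = m + Z m$)
$a{\left(12 \right)} + U{\left(-37,M{\left(z,-1 \right)} \right)} = -10 + \left(-1 - 9\right) \left(1 - 37\right) = -10 - -360 = -10 + 360 = 350$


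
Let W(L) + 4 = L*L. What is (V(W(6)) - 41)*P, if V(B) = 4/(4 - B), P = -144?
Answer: 41472/7 ≈ 5924.6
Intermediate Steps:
W(L) = -4 + L**2 (W(L) = -4 + L*L = -4 + L**2)
(V(W(6)) - 41)*P = (-4/(-4 + (-4 + 6**2)) - 41)*(-144) = (-4/(-4 + (-4 + 36)) - 41)*(-144) = (-4/(-4 + 32) - 41)*(-144) = (-4/28 - 41)*(-144) = (-4*1/28 - 41)*(-144) = (-1/7 - 41)*(-144) = -288/7*(-144) = 41472/7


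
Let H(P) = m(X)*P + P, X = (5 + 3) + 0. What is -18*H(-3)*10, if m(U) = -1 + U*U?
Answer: 34560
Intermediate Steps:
X = 8 (X = 8 + 0 = 8)
m(U) = -1 + U**2
H(P) = 64*P (H(P) = (-1 + 8**2)*P + P = (-1 + 64)*P + P = 63*P + P = 64*P)
-18*H(-3)*10 = -1152*(-3)*10 = -18*(-192)*10 = 3456*10 = 34560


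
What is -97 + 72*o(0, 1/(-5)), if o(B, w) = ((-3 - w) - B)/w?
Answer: 911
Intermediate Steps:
o(B, w) = (-3 - B - w)/w
-97 + 72*o(0, 1/(-5)) = -97 + 72*((-3 - 1*0 - 1/(-5))/(1/(-5))) = -97 + 72*((-3 + 0 - 1*(-⅕))/(-⅕)) = -97 + 72*(-5*(-3 + 0 + ⅕)) = -97 + 72*(-5*(-14/5)) = -97 + 72*14 = -97 + 1008 = 911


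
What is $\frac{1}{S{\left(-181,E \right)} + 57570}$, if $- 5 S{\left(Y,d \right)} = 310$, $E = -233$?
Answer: $\frac{1}{57508} \approx 1.7389 \cdot 10^{-5}$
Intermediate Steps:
$S{\left(Y,d \right)} = -62$ ($S{\left(Y,d \right)} = \left(- \frac{1}{5}\right) 310 = -62$)
$\frac{1}{S{\left(-181,E \right)} + 57570} = \frac{1}{-62 + 57570} = \frac{1}{57508}$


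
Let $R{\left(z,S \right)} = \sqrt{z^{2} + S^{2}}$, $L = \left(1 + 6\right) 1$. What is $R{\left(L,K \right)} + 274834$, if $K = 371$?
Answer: $274834 + 7 \sqrt{2810} \approx 2.7521 \cdot 10^{5}$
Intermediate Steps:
$L = 7$ ($L = 7 \cdot 1 = 7$)
$R{\left(z,S \right)} = \sqrt{S^{2} + z^{2}}$
$R{\left(L,K \right)} + 274834 = \sqrt{371^{2} + 7^{2}} + 274834 = \sqrt{137641 + 49} + 274834 = \sqrt{137690} + 274834 = 7 \sqrt{2810} + 274834 = 274834 + 7 \sqrt{2810}$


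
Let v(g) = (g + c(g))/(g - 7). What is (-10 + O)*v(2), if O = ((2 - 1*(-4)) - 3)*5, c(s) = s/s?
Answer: -3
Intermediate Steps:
c(s) = 1
O = 15 (O = ((2 + 4) - 3)*5 = (6 - 3)*5 = 3*5 = 15)
v(g) = (1 + g)/(-7 + g) (v(g) = (g + 1)/(g - 7) = (1 + g)/(-7 + g))
(-10 + O)*v(2) = (-10 + 15)*((1 + 2)/(-7 + 2)) = 5*(3/(-5)) = 5*(-⅕*3) = 5*(-⅗) = -3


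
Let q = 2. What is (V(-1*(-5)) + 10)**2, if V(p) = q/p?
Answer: 2704/25 ≈ 108.16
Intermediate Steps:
V(p) = 2/p
(V(-1*(-5)) + 10)**2 = (2/((-1*(-5))) + 10)**2 = (2/5 + 10)**2 = (52/5)**2 = 2704/25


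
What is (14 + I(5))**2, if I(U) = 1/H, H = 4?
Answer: 3249/16 ≈ 203.06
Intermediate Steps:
I(U) = 1/4
(14 + I(5))**2 = (14 + 1/4)**2 = (57/4)**2 = 3249/16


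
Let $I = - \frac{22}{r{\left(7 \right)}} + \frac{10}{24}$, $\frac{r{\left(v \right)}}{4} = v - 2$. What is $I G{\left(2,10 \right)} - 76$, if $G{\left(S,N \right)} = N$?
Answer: $- \frac{497}{6} \approx -82.833$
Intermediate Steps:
$r{\left(v \right)} = -8 + 4 v$ ($r{\left(v \right)} = 4 \left(v - 2\right) = 4 \left(-2 + v\right) = -8 + 4 v$)
$I = - \frac{41}{60}$ ($I = - \frac{22}{-8 + 4 \cdot 7} + \frac{10}{24} = - \frac{22}{-8 + 28} + 10 \cdot \frac{1}{24} = - \frac{22}{20} + \frac{5}{12} = \left(-22\right) \frac{1}{20} + \frac{5}{12} = - \frac{11}{10} + \frac{5}{12} = - \frac{41}{60} \approx -0.68333$)
$I G{\left(2,10 \right)} - 76 = \left(- \frac{41}{60}\right) 10 - 76 = - \frac{41}{6} - 76 = - \frac{497}{6}$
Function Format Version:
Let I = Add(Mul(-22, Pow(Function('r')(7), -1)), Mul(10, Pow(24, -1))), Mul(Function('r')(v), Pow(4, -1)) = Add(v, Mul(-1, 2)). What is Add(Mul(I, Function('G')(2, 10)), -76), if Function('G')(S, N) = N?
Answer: Rational(-497, 6) ≈ -82.833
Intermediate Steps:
Function('r')(v) = Add(-8, Mul(4, v)) (Function('r')(v) = Mul(4, Add(v, Mul(-1, 2))) = Mul(4, Add(v, -2)) = Mul(4, Add(-2, v)) = Add(-8, Mul(4, v)))
I = Rational(-41, 60) (I = Add(Mul(-22, Pow(Add(-8, Mul(4, 7)), -1)), Mul(10, Pow(24, -1))) = Add(Mul(-22, Pow(Add(-8, 28), -1)), Mul(10, Rational(1, 24))) = Add(Mul(-22, Pow(20, -1)), Rational(5, 12)) = Add(Mul(-22, Rational(1, 20)), Rational(5, 12)) = Add(Rational(-11, 10), Rational(5, 12)) = Rational(-41, 60) ≈ -0.68333)
Add(Mul(I, Function('G')(2, 10)), -76) = Add(Mul(Rational(-41, 60), 10), -76) = Add(Rational(-41, 6), -76) = Rational(-497, 6)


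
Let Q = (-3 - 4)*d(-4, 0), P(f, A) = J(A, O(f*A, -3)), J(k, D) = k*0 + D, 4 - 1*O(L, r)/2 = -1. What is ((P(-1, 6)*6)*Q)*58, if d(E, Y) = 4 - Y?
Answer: -97440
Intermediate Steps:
O(L, r) = 10 (O(L, r) = 8 - 2*(-1) = 8 + 2 = 10)
J(k, D) = D (J(k, D) = 0 + D = D)
P(f, A) = 10
Q = -28 (Q = (-3 - 4)*(4 - 1*0) = -7*(4 + 0) = -7*4 = -28)
((P(-1, 6)*6)*Q)*58 = ((10*6)*(-28))*58 = (60*(-28))*58 = -1680*58 = -97440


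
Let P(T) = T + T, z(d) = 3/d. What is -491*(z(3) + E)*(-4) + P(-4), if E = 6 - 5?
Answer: 3920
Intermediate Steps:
E = 1
P(T) = 2*T
-491*(z(3) + E)*(-4) + P(-4) = -491*(3/3 + 1)*(-4) + 2*(-4) = -491*(3*(1/3) + 1)*(-4) - 8 = -491*(1 + 1)*(-4) - 8 = -982*(-4) - 8 = -491*(-8) - 8 = 3928 - 8 = 3920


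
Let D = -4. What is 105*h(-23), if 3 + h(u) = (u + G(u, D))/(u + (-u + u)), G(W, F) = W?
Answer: -105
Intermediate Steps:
h(u) = -1 (h(u) = -3 + (u + u)/(u + (-u + u)) = -3 + (2*u)/(u + 0) = -3 + (2*u)/u = -3 + 2 = -1)
105*h(-23) = 105*(-1) = -105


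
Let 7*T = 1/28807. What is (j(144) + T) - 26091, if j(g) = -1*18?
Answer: -5264853740/201649 ≈ -26109.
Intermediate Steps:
j(g) = -18
T = 1/201649 (T = (⅐)/28807 = (⅐)*(1/28807) = 1/201649 ≈ 4.9591e-6)
(j(144) + T) - 26091 = (-18 + 1/201649) - 26091 = -3629681/201649 - 26091 = -5264853740/201649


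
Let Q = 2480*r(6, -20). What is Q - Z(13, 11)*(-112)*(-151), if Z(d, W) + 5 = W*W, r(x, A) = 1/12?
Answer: -5884756/3 ≈ -1.9616e+6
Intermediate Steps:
r(x, A) = 1/12
Z(d, W) = -5 + W² (Z(d, W) = -5 + W*W = -5 + W²)
Q = 620/3 (Q = 2480*(1/12) = 620/3 ≈ 206.67)
Q - Z(13, 11)*(-112)*(-151) = 620/3 - (-5 + 11²)*(-112)*(-151) = 620/3 - (-5 + 121)*(-112)*(-151) = 620/3 - 116*(-112)*(-151) = 620/3 - (-12992)*(-151) = 620/3 - 1*1961792 = 620/3 - 1961792 = -5884756/3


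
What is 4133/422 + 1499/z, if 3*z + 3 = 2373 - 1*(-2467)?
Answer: 21889055/2041214 ≈ 10.724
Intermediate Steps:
z = 4837/3 (z = -1 + (2373 - 1*(-2467))/3 = -1 + (2373 + 2467)/3 = -1 + (⅓)*4840 = -1 + 4840/3 = 4837/3 ≈ 1612.3)
4133/422 + 1499/z = 4133/422 + 1499/(4837/3) = 4133*(1/422) + 1499*(3/4837) = 4133/422 + 4497/4837 = 21889055/2041214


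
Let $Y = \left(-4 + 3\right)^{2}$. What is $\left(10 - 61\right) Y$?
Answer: $-51$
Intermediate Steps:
$Y = 1$ ($Y = \left(-1\right)^{2} = 1$)
$\left(10 - 61\right) Y = \left(10 - 61\right) 1 = \left(-51\right) 1 = -51$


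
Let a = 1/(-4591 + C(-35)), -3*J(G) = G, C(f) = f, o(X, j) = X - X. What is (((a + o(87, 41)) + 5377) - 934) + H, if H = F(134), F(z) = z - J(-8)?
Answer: 21160865/4626 ≈ 4574.3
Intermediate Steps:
o(X, j) = 0
J(G) = -G/3
a = -1/4626 (a = 1/(-4591 - 35) = 1/(-4626) = -1/4626 ≈ -0.00021617)
F(z) = -8/3 + z (F(z) = z - (-1)*(-8)/3 = z - 1*8/3 = z - 8/3 = -8/3 + z)
H = 394/3 (H = -8/3 + 134 = 394/3 ≈ 131.33)
(((a + o(87, 41)) + 5377) - 934) + H = (((-1/4626 + 0) + 5377) - 934) + 394/3 = ((-1/4626 + 5377) - 934) + 394/3 = (24874001/4626 - 934) + 394/3 = 20553317/4626 + 394/3 = 21160865/4626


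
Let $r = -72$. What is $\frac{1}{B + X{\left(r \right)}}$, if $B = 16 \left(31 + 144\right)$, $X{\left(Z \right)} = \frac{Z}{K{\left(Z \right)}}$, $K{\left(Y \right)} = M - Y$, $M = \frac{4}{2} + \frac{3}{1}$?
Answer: $\frac{77}{215528} \approx 0.00035726$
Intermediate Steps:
$M = 5$ ($M = 4 \cdot \frac{1}{2} + 3 \cdot 1 = 2 + 3 = 5$)
$K{\left(Y \right)} = 5 - Y$
$X{\left(Z \right)} = \frac{Z}{5 - Z}$
$B = 2800$ ($B = 16 \cdot 175 = 2800$)
$\frac{1}{B + X{\left(r \right)}} = \frac{1}{2800 - - \frac{72}{-5 - 72}} = \frac{1}{2800 - - \frac{72}{-77}} = \frac{1}{2800 - \left(-72\right) \left(- \frac{1}{77}\right)} = \frac{1}{2800 - \frac{72}{77}} = \frac{1}{\frac{215528}{77}} = \frac{77}{215528}$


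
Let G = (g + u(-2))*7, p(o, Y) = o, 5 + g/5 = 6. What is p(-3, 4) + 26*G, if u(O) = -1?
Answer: 725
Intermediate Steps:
g = 5 (g = -25 + 5*6 = -25 + 30 = 5)
G = 28 (G = (5 - 1)*7 = 4*7 = 28)
p(-3, 4) + 26*G = -3 + 26*28 = -3 + 728 = 725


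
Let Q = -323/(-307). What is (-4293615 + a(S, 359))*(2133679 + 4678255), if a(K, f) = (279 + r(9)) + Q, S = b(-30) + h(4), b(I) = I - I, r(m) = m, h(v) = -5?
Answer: -8978476870221644/307 ≈ -2.9246e+13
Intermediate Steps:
Q = 323/307 (Q = -323*(-1/307) = 323/307 ≈ 1.0521)
b(I) = 0
S = -5 (S = 0 - 5 = -5)
a(K, f) = 88739/307 (a(K, f) = (279 + 9) + 323/307 = 288 + 323/307 = 88739/307)
(-4293615 + a(S, 359))*(2133679 + 4678255) = (-4293615 + 88739/307)*(2133679 + 4678255) = -1318051066/307*6811934 = -8978476870221644/307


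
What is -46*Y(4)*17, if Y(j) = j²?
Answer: -12512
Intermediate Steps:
-46*Y(4)*17 = -46*4²*17 = -46*16*17 = -736*17 = -12512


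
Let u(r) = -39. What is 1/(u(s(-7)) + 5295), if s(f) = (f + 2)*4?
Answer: 1/5256 ≈ 0.00019026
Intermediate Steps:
s(f) = 8 + 4*f (s(f) = (2 + f)*4 = 8 + 4*f)
1/(u(s(-7)) + 5295) = 1/(-39 + 5295) = 1/5256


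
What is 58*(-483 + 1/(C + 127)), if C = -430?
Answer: -8488300/303 ≈ -28014.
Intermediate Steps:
58*(-483 + 1/(C + 127)) = 58*(-483 + 1/(-430 + 127)) = 58*(-483 + 1/(-303)) = 58*(-483 - 1/303) = 58*(-146350/303) = -8488300/303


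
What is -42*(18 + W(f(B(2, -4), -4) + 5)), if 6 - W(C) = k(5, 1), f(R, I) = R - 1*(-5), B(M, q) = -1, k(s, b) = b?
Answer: -966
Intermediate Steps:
f(R, I) = 5 + R (f(R, I) = R + 5 = 5 + R)
W(C) = 5 (W(C) = 6 - 1*1 = 6 - 1 = 5)
-42*(18 + W(f(B(2, -4), -4) + 5)) = -42*(18 + 5) = -42*23 = -966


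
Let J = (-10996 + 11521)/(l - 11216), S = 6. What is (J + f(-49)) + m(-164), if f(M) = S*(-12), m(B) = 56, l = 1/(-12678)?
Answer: -2281799134/142196449 ≈ -16.047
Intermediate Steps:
l = -1/12678 ≈ -7.8877e-5
f(M) = -72 (f(M) = 6*(-12) = -72)
J = -6655950/142196449 (J = (-10996 + 11521)/(-1/12678 - 11216) = 525/(-142196449/12678) = 525*(-12678/142196449) = -6655950/142196449 ≈ -0.046808)
(J + f(-49)) + m(-164) = (-6655950/142196449 - 72) + 56 = -10244800278/142196449 + 56 = -2281799134/142196449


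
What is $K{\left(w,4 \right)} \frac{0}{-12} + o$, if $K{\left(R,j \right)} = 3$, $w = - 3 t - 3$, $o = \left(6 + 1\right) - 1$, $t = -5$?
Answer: $6$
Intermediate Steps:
$o = 6$ ($o = 7 - 1 = 6$)
$w = 12$ ($w = \left(-3\right) \left(-5\right) - 3 = 15 - 3 = 12$)
$K{\left(w,4 \right)} \frac{0}{-12} + o = 3 \frac{0}{-12} + 6 = 3 \cdot 0 \left(- \frac{1}{12}\right) + 6 = 3 \cdot 0 + 6 = 0 + 6 = 6$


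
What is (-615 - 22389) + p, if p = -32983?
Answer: -55987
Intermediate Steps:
(-615 - 22389) + p = (-615 - 22389) - 32983 = -23004 - 32983 = -55987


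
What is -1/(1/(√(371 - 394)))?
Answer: -I*√23 ≈ -4.7958*I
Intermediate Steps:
-1/(1/(√(371 - 394))) = -1/(1/(√(-23))) = -1/(1/(I*√23)) = -1/((-I*√23/23)) = -I*√23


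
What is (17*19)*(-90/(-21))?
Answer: 9690/7 ≈ 1384.3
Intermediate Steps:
(17*19)*(-90/(-21)) = 323*(-90*(-1/21)) = 323*(30/7) = 9690/7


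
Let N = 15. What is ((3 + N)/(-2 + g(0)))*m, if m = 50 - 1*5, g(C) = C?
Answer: -405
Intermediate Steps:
m = 45 (m = 50 - 5 = 45)
((3 + N)/(-2 + g(0)))*m = ((3 + 15)/(-2 + 0))*45 = (18/(-2))*45 = (18*(-1/2))*45 = -9*45 = -405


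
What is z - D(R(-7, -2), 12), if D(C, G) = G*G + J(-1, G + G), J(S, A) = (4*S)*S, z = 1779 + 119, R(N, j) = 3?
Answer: 1750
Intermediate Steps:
z = 1898
J(S, A) = 4*S**2
D(C, G) = 4 + G**2 (D(C, G) = G*G + 4*(-1)**2 = G**2 + 4*1 = G**2 + 4 = 4 + G**2)
z - D(R(-7, -2), 12) = 1898 - (4 + 12**2) = 1898 - (4 + 144) = 1898 - 1*148 = 1898 - 148 = 1750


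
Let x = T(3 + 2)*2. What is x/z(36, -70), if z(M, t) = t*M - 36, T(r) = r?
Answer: -5/1278 ≈ -0.0039124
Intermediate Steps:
z(M, t) = -36 + M*t (z(M, t) = M*t - 36 = -36 + M*t)
x = 10 (x = (3 + 2)*2 = 5*2 = 10)
x/z(36, -70) = 10/(-36 + 36*(-70)) = 10/(-36 - 2520) = 10/(-2556) = 10*(-1/2556) = -5/1278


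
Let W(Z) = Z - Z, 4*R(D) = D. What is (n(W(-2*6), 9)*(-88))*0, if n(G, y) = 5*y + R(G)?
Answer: 0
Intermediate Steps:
R(D) = D/4
W(Z) = 0
n(G, y) = 5*y + G/4
(n(W(-2*6), 9)*(-88))*0 = ((5*9 + (1/4)*0)*(-88))*0 = ((45 + 0)*(-88))*0 = (45*(-88))*0 = -3960*0 = 0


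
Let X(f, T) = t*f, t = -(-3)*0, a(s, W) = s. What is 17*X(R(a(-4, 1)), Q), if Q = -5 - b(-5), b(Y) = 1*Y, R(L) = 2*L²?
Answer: 0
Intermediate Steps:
b(Y) = Y
Q = 0 (Q = -5 - 1*(-5) = -5 + 5 = 0)
t = 0 (t = -1*0 = 0)
X(f, T) = 0 (X(f, T) = 0*f = 0)
17*X(R(a(-4, 1)), Q) = 17*0 = 0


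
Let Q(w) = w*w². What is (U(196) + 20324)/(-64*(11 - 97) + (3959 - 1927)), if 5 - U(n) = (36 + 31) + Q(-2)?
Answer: 10135/3768 ≈ 2.6898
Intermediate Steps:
Q(w) = w³
U(n) = -54 (U(n) = 5 - ((36 + 31) + (-2)³) = 5 - (67 - 8) = 5 - 1*59 = 5 - 59 = -54)
(U(196) + 20324)/(-64*(11 - 97) + (3959 - 1927)) = (-54 + 20324)/(-64*(11 - 97) + (3959 - 1927)) = 20270/(-64*(-86) + 2032) = 20270/(5504 + 2032) = 20270/7536 = 20270*(1/7536) = 10135/3768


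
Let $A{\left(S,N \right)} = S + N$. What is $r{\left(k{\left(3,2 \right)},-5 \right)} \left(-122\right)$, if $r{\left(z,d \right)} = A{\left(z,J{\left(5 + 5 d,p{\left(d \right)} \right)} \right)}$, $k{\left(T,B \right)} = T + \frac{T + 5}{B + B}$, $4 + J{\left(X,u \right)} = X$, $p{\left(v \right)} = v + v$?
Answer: $2318$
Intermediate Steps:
$p{\left(v \right)} = 2 v$
$J{\left(X,u \right)} = -4 + X$
$k{\left(T,B \right)} = T + \frac{5 + T}{2 B}$
$A{\left(S,N \right)} = N + S$
$r{\left(z,d \right)} = 1 + z + 5 d$ ($r{\left(z,d \right)} = \left(-4 + \left(5 + 5 d\right)\right) + z = \left(1 + 5 d\right) + z = 1 + z + 5 d$)
$r{\left(k{\left(3,2 \right)},-5 \right)} \left(-122\right) = \left(1 + \frac{5 + 3 + 2 \cdot 2 \cdot 3}{2 \cdot 2} + 5 \left(-5\right)\right) \left(-122\right) = \left(1 + \frac{1}{2} \cdot \frac{1}{2} \left(5 + 3 + 12\right) - 25\right) \left(-122\right) = \left(1 + \frac{1}{2} \cdot \frac{1}{2} \cdot 20 - 25\right) \left(-122\right) = \left(1 + 5 - 25\right) \left(-122\right) = \left(-19\right) \left(-122\right) = 2318$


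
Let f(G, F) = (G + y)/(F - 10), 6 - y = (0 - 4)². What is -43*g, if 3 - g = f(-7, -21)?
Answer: -3268/31 ≈ -105.42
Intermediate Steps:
y = -10 (y = 6 - (0 - 4)² = 6 - 1*(-4)² = 6 - 1*16 = 6 - 16 = -10)
f(G, F) = (-10 + G)/(-10 + F) (f(G, F) = (G - 10)/(F - 10) = (-10 + G)/(-10 + F))
g = 76/31 (g = 3 - (-10 - 7)/(-10 - 21) = 3 - (-17)/(-31) = 3 - (-1)*(-17)/31 = 3 - 1*17/31 = 3 - 17/31 = 76/31 ≈ 2.4516)
-43*g = -43*76/31 = -3268/31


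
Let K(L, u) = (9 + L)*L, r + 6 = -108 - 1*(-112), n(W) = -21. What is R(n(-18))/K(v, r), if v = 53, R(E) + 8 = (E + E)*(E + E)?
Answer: 878/1643 ≈ 0.53439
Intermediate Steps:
R(E) = -8 + 4*E² (R(E) = -8 + (E + E)*(E + E) = -8 + (2*E)*(2*E) = -8 + 4*E²)
r = -2 (r = -6 + (-108 - 1*(-112)) = -6 + (-108 + 112) = -6 + 4 = -2)
K(L, u) = L*(9 + L)
R(n(-18))/K(v, r) = (-8 + 4*(-21)²)/((53*(9 + 53))) = (-8 + 4*441)/((53*62)) = (-8 + 1764)/3286 = 1756*(1/3286) = 878/1643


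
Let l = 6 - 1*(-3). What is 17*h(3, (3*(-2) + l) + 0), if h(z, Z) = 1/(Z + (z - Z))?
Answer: 17/3 ≈ 5.6667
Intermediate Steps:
l = 9 (l = 6 + 3 = 9)
h(z, Z) = 1/z
17*h(3, (3*(-2) + l) + 0) = 17/3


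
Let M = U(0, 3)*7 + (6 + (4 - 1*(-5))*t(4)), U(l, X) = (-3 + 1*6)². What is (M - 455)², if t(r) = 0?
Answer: 148996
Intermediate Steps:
U(l, X) = 9 (U(l, X) = (-3 + 6)² = 3² = 9)
M = 69 (M = 9*7 + (6 + (4 - 1*(-5))*0) = 63 + (6 + (4 + 5)*0) = 63 + (6 + 9*0) = 63 + (6 + 0) = 63 + 6 = 69)
(M - 455)² = (69 - 455)² = (-386)² = 148996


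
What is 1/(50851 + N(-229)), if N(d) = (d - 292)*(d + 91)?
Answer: 1/122749 ≈ 8.1467e-6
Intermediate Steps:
N(d) = (-292 + d)*(91 + d)
1/(50851 + N(-229)) = 1/(50851 + (-26572 + (-229)² - 201*(-229))) = 1/(50851 + (-26572 + 52441 + 46029)) = 1/(50851 + 71898) = 1/122749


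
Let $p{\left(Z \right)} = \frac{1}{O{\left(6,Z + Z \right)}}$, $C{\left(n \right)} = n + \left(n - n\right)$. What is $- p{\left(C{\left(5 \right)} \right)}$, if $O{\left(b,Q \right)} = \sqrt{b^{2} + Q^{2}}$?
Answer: $- \frac{\sqrt{34}}{68} \approx -0.085749$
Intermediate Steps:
$C{\left(n \right)} = n$ ($C{\left(n \right)} = n + 0 = n$)
$O{\left(b,Q \right)} = \sqrt{Q^{2} + b^{2}}$
$p{\left(Z \right)} = \frac{1}{\sqrt{36 + 4 Z^{2}}}$ ($p{\left(Z \right)} = \frac{1}{\sqrt{\left(Z + Z\right)^{2} + 6^{2}}} = \frac{1}{\sqrt{\left(2 Z\right)^{2} + 36}} = \frac{1}{\sqrt{4 Z^{2} + 36}} = \frac{1}{\sqrt{36 + 4 Z^{2}}}$)
$- p{\left(C{\left(5 \right)} \right)} = - \frac{1}{2 \sqrt{9 + 5^{2}}} = - \frac{1}{2 \sqrt{9 + 25}} = - \frac{1}{2 \sqrt{34}} = - \frac{\frac{1}{34} \sqrt{34}}{2} = - \frac{\sqrt{34}}{68}$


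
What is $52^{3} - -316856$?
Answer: $457464$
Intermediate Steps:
$52^{3} - -316856 = 140608 + 316856 = 457464$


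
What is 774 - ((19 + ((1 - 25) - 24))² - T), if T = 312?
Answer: 245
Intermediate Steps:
774 - ((19 + ((1 - 25) - 24))² - T) = 774 - ((19 + ((1 - 25) - 24))² - 1*312) = 774 - ((19 + (-24 - 24))² - 312) = 774 - ((19 - 48)² - 312) = 774 - ((-29)² - 312) = 774 - (841 - 312) = 774 - 1*529 = 774 - 529 = 245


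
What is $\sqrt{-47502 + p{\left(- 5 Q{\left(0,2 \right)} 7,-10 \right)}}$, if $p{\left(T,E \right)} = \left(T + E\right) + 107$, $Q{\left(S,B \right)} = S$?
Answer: $i \sqrt{47405} \approx 217.73 i$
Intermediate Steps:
$p{\left(T,E \right)} = 107 + E + T$ ($p{\left(T,E \right)} = \left(E + T\right) + 107 = 107 + E + T$)
$\sqrt{-47502 + p{\left(- 5 Q{\left(0,2 \right)} 7,-10 \right)}} = \sqrt{-47502 + \left(107 - 10 + \left(-5\right) 0 \cdot 7\right)} = \sqrt{-47502 + \left(107 - 10 + 0 \cdot 7\right)} = \sqrt{-47502 + \left(107 - 10 + 0\right)} = \sqrt{-47502 + 97} = \sqrt{-47405} = i \sqrt{47405}$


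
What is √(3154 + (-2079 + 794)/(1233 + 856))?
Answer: √13761122469/2089 ≈ 56.155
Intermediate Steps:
√(3154 + (-2079 + 794)/(1233 + 856)) = √(3154 - 1285/2089) = √(6587421/2089) = √13761122469/2089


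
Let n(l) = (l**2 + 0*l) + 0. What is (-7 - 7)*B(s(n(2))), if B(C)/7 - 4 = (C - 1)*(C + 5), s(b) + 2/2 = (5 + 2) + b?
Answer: -13622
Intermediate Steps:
n(l) = l**2 (n(l) = (l**2 + 0) + 0 = l**2 + 0 = l**2)
s(b) = 6 + b (s(b) = -1 + ((5 + 2) + b) = -1 + (7 + b) = 6 + b)
B(C) = 28 + 7*(-1 + C)*(5 + C) (B(C) = 28 + 7*((C - 1)*(C + 5)) = 28 + 7*((-1 + C)*(5 + C)) = 28 + 7*(-1 + C)*(5 + C))
(-7 - 7)*B(s(n(2))) = (-7 - 7)*(-7 + 7*(6 + 2**2)**2 + 28*(6 + 2**2)) = -14*(-7 + 7*(6 + 4)**2 + 28*(6 + 4)) = -14*(-7 + 7*10**2 + 28*10) = -14*(-7 + 7*100 + 280) = -14*(-7 + 700 + 280) = -14*973 = -13622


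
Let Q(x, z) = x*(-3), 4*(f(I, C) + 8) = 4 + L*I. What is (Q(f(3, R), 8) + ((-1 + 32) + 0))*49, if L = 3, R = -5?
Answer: 8869/4 ≈ 2217.3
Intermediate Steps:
f(I, C) = -7 + 3*I/4 (f(I, C) = -8 + (4 + 3*I)/4 = -8 + (1 + 3*I/4) = -7 + 3*I/4)
Q(x, z) = -3*x
(Q(f(3, R), 8) + ((-1 + 32) + 0))*49 = (-3*(-7 + (¾)*3) + ((-1 + 32) + 0))*49 = (-3*(-7 + 9/4) + (31 + 0))*49 = (-3*(-19/4) + 31)*49 = (57/4 + 31)*49 = (181/4)*49 = 8869/4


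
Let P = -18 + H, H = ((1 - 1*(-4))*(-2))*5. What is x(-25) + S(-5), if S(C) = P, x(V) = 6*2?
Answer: -56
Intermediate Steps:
H = -50 (H = ((1 + 4)*(-2))*5 = (5*(-2))*5 = -10*5 = -50)
x(V) = 12
P = -68 (P = -18 - 50 = -68)
S(C) = -68
x(-25) + S(-5) = 12 - 68 = -56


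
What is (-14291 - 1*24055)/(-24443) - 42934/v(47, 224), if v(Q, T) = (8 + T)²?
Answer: 507249671/657810016 ≈ 0.77112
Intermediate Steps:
(-14291 - 1*24055)/(-24443) - 42934/v(47, 224) = (-14291 - 1*24055)/(-24443) - 42934/(8 + 224)² = (-14291 - 24055)*(-1/24443) - 42934/(232²) = -38346*(-1/24443) - 42934/53824 = 38346/24443 - 42934*1/53824 = 38346/24443 - 21467/26912 = 507249671/657810016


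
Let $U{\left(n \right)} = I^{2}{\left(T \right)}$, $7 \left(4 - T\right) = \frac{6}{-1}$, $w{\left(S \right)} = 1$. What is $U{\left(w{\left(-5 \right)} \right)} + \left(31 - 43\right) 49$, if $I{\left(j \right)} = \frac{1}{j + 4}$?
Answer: $- \frac{2260223}{3844} \approx -587.99$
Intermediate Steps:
$T = \frac{34}{7}$ ($T = 4 - \frac{6 \frac{1}{-1}}{7} = 4 - \frac{6 \left(-1\right)}{7} = 4 - - \frac{6}{7} = 4 + \frac{6}{7} = \frac{34}{7} \approx 4.8571$)
$I{\left(j \right)} = \frac{1}{4 + j}$
$U{\left(n \right)} = \frac{49}{3844}$ ($U{\left(n \right)} = \left(\frac{1}{4 + \frac{34}{7}}\right)^{2} = \left(\frac{1}{\frac{62}{7}}\right)^{2} = \left(\frac{7}{62}\right)^{2} = \frac{49}{3844}$)
$U{\left(w{\left(-5 \right)} \right)} + \left(31 - 43\right) 49 = \frac{49}{3844} + \left(31 - 43\right) 49 = \frac{49}{3844} - 588 = - \frac{2260223}{3844}$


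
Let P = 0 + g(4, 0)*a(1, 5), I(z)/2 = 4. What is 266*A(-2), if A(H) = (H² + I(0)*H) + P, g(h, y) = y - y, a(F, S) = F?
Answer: -3192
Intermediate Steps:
I(z) = 8 (I(z) = 2*4 = 8)
g(h, y) = 0
P = 0 (P = 0 + 0*1 = 0 + 0 = 0)
A(H) = H² + 8*H (A(H) = (H² + 8*H) + 0 = H² + 8*H)
266*A(-2) = 266*(-2*(8 - 2)) = 266*(-2*6) = 266*(-12) = -3192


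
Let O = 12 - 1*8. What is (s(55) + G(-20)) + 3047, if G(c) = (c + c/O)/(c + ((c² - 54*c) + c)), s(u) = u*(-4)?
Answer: 814171/288 ≈ 2827.0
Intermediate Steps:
O = 4 (O = 12 - 8 = 4)
s(u) = -4*u
G(c) = 5*c/(4*(c² - 52*c)) (G(c) = (c + c/4)/(c + ((c² - 54*c) + c)) = (c + c*(¼))/(c + (c² - 53*c)) = (c + c/4)/(c² - 52*c) = (5*c/4)/(c² - 52*c) = 5*c/(4*(c² - 52*c)))
(s(55) + G(-20)) + 3047 = (-4*55 + 5/(4*(-52 - 20))) + 3047 = (-220 + (5/4)/(-72)) + 3047 = (-220 + (5/4)*(-1/72)) + 3047 = (-220 - 5/288) + 3047 = -63365/288 + 3047 = 814171/288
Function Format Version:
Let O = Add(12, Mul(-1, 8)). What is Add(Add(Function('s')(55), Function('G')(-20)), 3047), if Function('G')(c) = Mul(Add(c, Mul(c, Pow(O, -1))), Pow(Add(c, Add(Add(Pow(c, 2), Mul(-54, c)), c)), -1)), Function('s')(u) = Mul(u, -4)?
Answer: Rational(814171, 288) ≈ 2827.0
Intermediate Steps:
O = 4 (O = Add(12, -8) = 4)
Function('s')(u) = Mul(-4, u)
Function('G')(c) = Mul(Rational(5, 4), c, Pow(Add(Pow(c, 2), Mul(-52, c)), -1)) (Function('G')(c) = Mul(Add(c, Mul(c, Pow(4, -1))), Pow(Add(c, Add(Add(Pow(c, 2), Mul(-54, c)), c)), -1)) = Mul(Add(c, Mul(c, Rational(1, 4))), Pow(Add(c, Add(Pow(c, 2), Mul(-53, c))), -1)) = Mul(Add(c, Mul(Rational(1, 4), c)), Pow(Add(Pow(c, 2), Mul(-52, c)), -1)) = Mul(Mul(Rational(5, 4), c), Pow(Add(Pow(c, 2), Mul(-52, c)), -1)) = Mul(Rational(5, 4), c, Pow(Add(Pow(c, 2), Mul(-52, c)), -1)))
Add(Add(Function('s')(55), Function('G')(-20)), 3047) = Add(Add(Mul(-4, 55), Mul(Rational(5, 4), Pow(Add(-52, -20), -1))), 3047) = Add(Add(-220, Mul(Rational(5, 4), Pow(-72, -1))), 3047) = Add(Add(-220, Mul(Rational(5, 4), Rational(-1, 72))), 3047) = Add(Add(-220, Rational(-5, 288)), 3047) = Add(Rational(-63365, 288), 3047) = Rational(814171, 288)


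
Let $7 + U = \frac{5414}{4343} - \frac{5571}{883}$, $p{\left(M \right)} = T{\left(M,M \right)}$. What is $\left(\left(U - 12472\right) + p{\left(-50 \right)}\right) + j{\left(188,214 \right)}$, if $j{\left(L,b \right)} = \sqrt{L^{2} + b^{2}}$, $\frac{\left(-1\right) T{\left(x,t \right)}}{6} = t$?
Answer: $- \frac{46724283842}{3834869} + 2 \sqrt{20285} \approx -11899.0$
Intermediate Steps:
$T{\left(x,t \right)} = - 6 t$
$p{\left(M \right)} = - 6 M$
$U = - \frac{46258374}{3834869}$ ($U = -7 + \left(\frac{5414}{4343} - \frac{5571}{883}\right) = -7 - \frac{19414291}{3834869} = - \frac{46258374}{3834869} \approx -12.063$)
$\left(\left(U - 12472\right) + p{\left(-50 \right)}\right) + j{\left(188,214 \right)} = \left(\left(- \frac{46258374}{3834869} - 12472\right) - -300\right) + \sqrt{188^{2} + 214^{2}} = \left(- \frac{47874744542}{3834869} + 300\right) + \sqrt{35344 + 45796} = - \frac{46724283842}{3834869} + \sqrt{81140} = - \frac{46724283842}{3834869} + 2 \sqrt{20285}$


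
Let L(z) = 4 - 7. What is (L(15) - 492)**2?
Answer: 245025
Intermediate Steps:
L(z) = -3
(L(15) - 492)**2 = (-3 - 492)**2 = (-495)**2 = 245025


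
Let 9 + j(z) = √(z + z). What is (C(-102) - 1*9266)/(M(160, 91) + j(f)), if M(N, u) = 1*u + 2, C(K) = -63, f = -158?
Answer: -10311/97 + 491*I*√79/194 ≈ -106.3 + 22.495*I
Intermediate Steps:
M(N, u) = 2 + u (M(N, u) = u + 2 = 2 + u)
j(z) = -9 + √2*√z (j(z) = -9 + √(z + z) = -9 + √(2*z) = -9 + √2*√z)
(C(-102) - 1*9266)/(M(160, 91) + j(f)) = (-63 - 1*9266)/((2 + 91) + (-9 + √2*√(-158))) = (-63 - 9266)/(93 + (-9 + √2*(I*√158))) = -9329/(93 + (-9 + 2*I*√79)) = -9329/(84 + 2*I*√79)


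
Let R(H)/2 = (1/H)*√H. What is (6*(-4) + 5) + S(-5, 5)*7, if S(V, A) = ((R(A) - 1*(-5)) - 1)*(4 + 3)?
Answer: 177 + 98*√5/5 ≈ 220.83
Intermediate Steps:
R(H) = 2/√H (R(H) = 2*((1/H)*√H) = 2*(√H/H) = 2/√H)
S(V, A) = 28 + 14/√A (S(V, A) = ((2/√A - 1*(-5)) - 1)*(4 + 3) = ((2/√A + 5) - 1)*7 = ((5 + 2/√A) - 1)*7 = (4 + 2/√A)*7 = 28 + 14/√A)
(6*(-4) + 5) + S(-5, 5)*7 = (6*(-4) + 5) + (28 + 14/√5)*7 = (-24 + 5) + (28 + 14*(√5/5))*7 = -19 + (28 + 14*√5/5)*7 = -19 + (196 + 98*√5/5) = 177 + 98*√5/5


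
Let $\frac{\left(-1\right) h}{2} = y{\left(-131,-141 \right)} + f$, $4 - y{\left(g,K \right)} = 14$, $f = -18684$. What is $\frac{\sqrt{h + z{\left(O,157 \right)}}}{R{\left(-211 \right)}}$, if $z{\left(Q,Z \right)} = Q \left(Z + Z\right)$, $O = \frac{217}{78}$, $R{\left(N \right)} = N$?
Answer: $- \frac{\sqrt{58195839}}{8229} \approx -0.92704$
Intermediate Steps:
$y{\left(g,K \right)} = -10$ ($y{\left(g,K \right)} = 4 - 14 = -10$)
$O = \frac{217}{78}$ ($O = 217 \cdot \frac{1}{78} = \frac{217}{78} \approx 2.7821$)
$h = 37388$ ($h = - 2 \left(-10 - 18684\right) = \left(-2\right) \left(-18694\right) = 37388$)
$z{\left(Q,Z \right)} = 2 Q Z$ ($z{\left(Q,Z \right)} = Q 2 Z = 2 Q Z$)
$\frac{\sqrt{h + z{\left(O,157 \right)}}}{R{\left(-211 \right)}} = \frac{\sqrt{37388 + 2 \cdot \frac{217}{78} \cdot 157}}{-211} = \sqrt{37388 + \frac{34069}{39}} \left(- \frac{1}{211}\right) = \sqrt{\frac{1492201}{39}} \left(- \frac{1}{211}\right) = \frac{\sqrt{58195839}}{39} \left(- \frac{1}{211}\right) = - \frac{\sqrt{58195839}}{8229}$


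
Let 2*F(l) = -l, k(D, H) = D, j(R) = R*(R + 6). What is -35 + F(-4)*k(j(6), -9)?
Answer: 109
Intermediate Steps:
j(R) = R*(6 + R)
F(l) = -l/2 (F(l) = (-l)/2 = -l/2)
-35 + F(-4)*k(j(6), -9) = -35 + (-½*(-4))*(6*(6 + 6)) = -35 + 2*(6*12) = -35 + 2*72 = -35 + 144 = 109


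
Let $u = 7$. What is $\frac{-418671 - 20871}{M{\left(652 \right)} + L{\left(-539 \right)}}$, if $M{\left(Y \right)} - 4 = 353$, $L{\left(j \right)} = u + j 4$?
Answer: $\frac{219771}{896} \approx 245.28$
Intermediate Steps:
$L{\left(j \right)} = 7 + 4 j$ ($L{\left(j \right)} = 7 + j 4 = 7 + 4 j$)
$M{\left(Y \right)} = 357$ ($M{\left(Y \right)} = 4 + 353 = 357$)
$\frac{-418671 - 20871}{M{\left(652 \right)} + L{\left(-539 \right)}} = \frac{-418671 - 20871}{357 + \left(7 + 4 \left(-539\right)\right)} = - \frac{439542}{357 + \left(7 - 2156\right)} = - \frac{439542}{357 - 2149} = - \frac{439542}{-1792} = \left(-439542\right) \left(- \frac{1}{1792}\right) = \frac{219771}{896}$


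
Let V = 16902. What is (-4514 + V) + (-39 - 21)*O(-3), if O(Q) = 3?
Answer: 12208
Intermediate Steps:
(-4514 + V) + (-39 - 21)*O(-3) = (-4514 + 16902) + (-39 - 21)*3 = 12388 - 60*3 = 12388 - 180 = 12208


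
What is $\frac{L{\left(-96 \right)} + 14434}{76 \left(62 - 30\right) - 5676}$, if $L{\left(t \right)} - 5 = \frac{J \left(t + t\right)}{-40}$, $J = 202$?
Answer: $- \frac{77043}{16220} \approx -4.7499$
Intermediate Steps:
$L{\left(t \right)} = 5 - \frac{101 t}{10}$ ($L{\left(t \right)} = 5 + \frac{202 \left(t + t\right)}{-40} = 5 + 202 \cdot 2 t \left(- \frac{1}{40}\right) = 5 + 404 t \left(- \frac{1}{40}\right) = 5 - \frac{101 t}{10}$)
$\frac{L{\left(-96 \right)} + 14434}{76 \left(62 - 30\right) - 5676} = \frac{\left(5 - - \frac{4848}{5}\right) + 14434}{76 \left(62 - 30\right) - 5676} = \frac{\left(5 + \frac{4848}{5}\right) + 14434}{76 \cdot 32 - 5676} = \frac{\frac{4873}{5} + 14434}{2432 - 5676} = \frac{77043}{5 \left(-3244\right)} = \frac{77043}{5} \left(- \frac{1}{3244}\right) = - \frac{77043}{16220}$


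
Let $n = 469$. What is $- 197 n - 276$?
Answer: $-92669$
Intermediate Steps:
$- 197 n - 276 = \left(-197\right) 469 - 276 = -92393 - 276 = -92669$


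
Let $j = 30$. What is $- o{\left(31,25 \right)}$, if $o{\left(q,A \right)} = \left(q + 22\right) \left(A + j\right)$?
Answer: $-2915$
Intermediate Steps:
$o{\left(q,A \right)} = \left(22 + q\right) \left(30 + A\right)$ ($o{\left(q,A \right)} = \left(q + 22\right) \left(A + 30\right) = \left(22 + q\right) \left(30 + A\right)$)
$- o{\left(31,25 \right)} = - (660 + 22 \cdot 25 + 30 \cdot 31 + 25 \cdot 31) = - (660 + 550 + 930 + 775) = \left(-1\right) 2915 = -2915$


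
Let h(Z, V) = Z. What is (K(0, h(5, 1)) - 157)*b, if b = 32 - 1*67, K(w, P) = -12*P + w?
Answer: 7595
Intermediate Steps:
K(w, P) = w - 12*P
b = -35 (b = 32 - 67 = -35)
(K(0, h(5, 1)) - 157)*b = ((0 - 12*5) - 157)*(-35) = ((0 - 60) - 157)*(-35) = (-60 - 157)*(-35) = -217*(-35) = 7595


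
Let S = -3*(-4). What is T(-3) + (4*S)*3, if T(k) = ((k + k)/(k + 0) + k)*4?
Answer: 140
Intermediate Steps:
S = 12
T(k) = 8 + 4*k (T(k) = ((2*k)/k + k)*4 = (2 + k)*4 = 8 + 4*k)
T(-3) + (4*S)*3 = (8 + 4*(-3)) + (4*12)*3 = (8 - 12) + 48*3 = -4 + 144 = 140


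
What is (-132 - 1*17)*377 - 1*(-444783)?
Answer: 388610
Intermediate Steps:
(-132 - 1*17)*377 - 1*(-444783) = (-132 - 17)*377 + 444783 = -149*377 + 444783 = -56173 + 444783 = 388610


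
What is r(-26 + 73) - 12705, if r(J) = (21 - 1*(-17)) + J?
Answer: -12620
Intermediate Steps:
r(J) = 38 + J (r(J) = (21 + 17) + J = 38 + J)
r(-26 + 73) - 12705 = (38 + (-26 + 73)) - 12705 = (38 + 47) - 12705 = 85 - 12705 = -12620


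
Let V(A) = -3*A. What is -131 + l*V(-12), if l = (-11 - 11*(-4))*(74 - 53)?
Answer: 24817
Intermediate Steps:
l = 693 (l = (-11 + 44)*21 = 33*21 = 693)
-131 + l*V(-12) = -131 + 693*(-3*(-12)) = -131 + 693*36 = -131 + 24948 = 24817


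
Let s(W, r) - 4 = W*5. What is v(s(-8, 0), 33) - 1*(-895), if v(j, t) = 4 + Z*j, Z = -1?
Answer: 935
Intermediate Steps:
s(W, r) = 4 + 5*W (s(W, r) = 4 + W*5 = 4 + 5*W)
v(j, t) = 4 - j
v(s(-8, 0), 33) - 1*(-895) = (4 - (4 + 5*(-8))) - 1*(-895) = (4 - (4 - 40)) + 895 = (4 - 1*(-36)) + 895 = (4 + 36) + 895 = 40 + 895 = 935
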